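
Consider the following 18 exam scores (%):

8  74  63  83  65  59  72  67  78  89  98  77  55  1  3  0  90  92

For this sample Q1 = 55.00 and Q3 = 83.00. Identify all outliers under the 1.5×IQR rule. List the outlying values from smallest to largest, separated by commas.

IQR = Q3 − Q1 = 83.00 − 55.00 = 28.00.
Lower fence = Q1 − 1.5·IQR = 55.00 − 42.00 = 13.00.
Upper fence = Q3 + 1.5·IQR = 83.00 + 42.00 = 125.00.
0 < 13.00 → outlier.
1 < 13.00 → outlier.
3 < 13.00 → outlier.
8 < 13.00 → outlier.
All remaining values lie within [13.00, 125.00].

0, 1, 3, 8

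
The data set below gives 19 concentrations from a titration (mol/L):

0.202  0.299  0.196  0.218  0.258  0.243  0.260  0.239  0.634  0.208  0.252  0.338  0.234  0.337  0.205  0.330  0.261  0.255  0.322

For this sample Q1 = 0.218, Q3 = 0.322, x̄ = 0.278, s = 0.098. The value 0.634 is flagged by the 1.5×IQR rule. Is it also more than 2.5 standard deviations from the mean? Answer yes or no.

z = (0.634 − 0.278) / 0.098 = 3.63.
|z| = 3.63 > 2.5.

yes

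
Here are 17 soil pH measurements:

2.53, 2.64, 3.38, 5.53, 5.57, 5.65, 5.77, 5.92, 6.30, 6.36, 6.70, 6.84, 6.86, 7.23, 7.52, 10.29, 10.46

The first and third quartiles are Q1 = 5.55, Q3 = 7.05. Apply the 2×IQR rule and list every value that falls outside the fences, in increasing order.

2.53, 10.29, 10.46

IQR = Q3 − Q1 = 7.05 − 5.55 = 1.50.
Lower fence = Q1 − 2·IQR = 5.55 − 3.00 = 2.55.
Upper fence = Q3 + 2·IQR = 7.05 + 3.00 = 10.05.
2.53 < 2.55 → outlier.
10.29 > 10.05 → outlier.
10.46 > 10.05 → outlier.
All remaining values lie within [2.55, 10.05].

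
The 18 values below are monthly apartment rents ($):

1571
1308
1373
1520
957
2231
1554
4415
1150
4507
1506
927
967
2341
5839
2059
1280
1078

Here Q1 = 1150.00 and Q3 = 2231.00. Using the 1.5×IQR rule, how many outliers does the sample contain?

IQR = 1081.00; fences at 1150.00 − 1621.50 = -471.50 and 2231.00 + 1621.50 = 3852.50.
Outside the cutoffs: 4415, 4507, 5839.

3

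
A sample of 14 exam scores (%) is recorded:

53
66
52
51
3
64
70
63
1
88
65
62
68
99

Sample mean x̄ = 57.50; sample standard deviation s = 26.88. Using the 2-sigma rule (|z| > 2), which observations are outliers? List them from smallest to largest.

1, 3

Cutoffs at x̄ ± 2s: 57.50 ± 2·26.88 = [3.74, 111.26].
1: z = -2.10, |z| > 2 → outlier.
3: z = -2.03, |z| > 2 → outlier.
Every other value lies within [3.74, 111.26].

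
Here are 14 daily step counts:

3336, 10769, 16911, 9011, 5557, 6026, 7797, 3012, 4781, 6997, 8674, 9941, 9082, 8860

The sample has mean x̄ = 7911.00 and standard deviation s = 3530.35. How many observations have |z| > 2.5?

Cutoffs: x̄ ± 2.5s = [-914.875, 16736.875].
Outside the cutoffs: 16911.

1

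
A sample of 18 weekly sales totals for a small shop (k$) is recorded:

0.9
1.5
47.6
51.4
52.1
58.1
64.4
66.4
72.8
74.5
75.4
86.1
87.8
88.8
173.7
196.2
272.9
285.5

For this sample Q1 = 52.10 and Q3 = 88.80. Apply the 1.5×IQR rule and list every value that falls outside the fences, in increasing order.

IQR = Q3 − Q1 = 88.80 − 52.10 = 36.70.
Lower fence = Q1 − 1.5·IQR = 52.10 − 55.05 = -2.95.
Upper fence = Q3 + 1.5·IQR = 88.80 + 55.05 = 143.85.
173.7 > 143.85 → outlier.
196.2 > 143.85 → outlier.
272.9 > 143.85 → outlier.
285.5 > 143.85 → outlier.
All remaining values lie within [-2.95, 143.85].

173.7, 196.2, 272.9, 285.5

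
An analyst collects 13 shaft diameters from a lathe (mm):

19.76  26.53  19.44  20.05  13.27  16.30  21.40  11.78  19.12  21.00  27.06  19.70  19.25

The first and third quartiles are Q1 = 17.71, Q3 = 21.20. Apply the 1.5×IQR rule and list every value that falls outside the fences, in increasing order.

IQR = Q3 − Q1 = 21.20 − 17.71 = 3.49.
Lower fence = Q1 − 1.5·IQR = 17.71 − 5.235 = 12.475.
Upper fence = Q3 + 1.5·IQR = 21.20 + 5.235 = 26.435.
11.78 < 12.475 → outlier.
26.53 > 26.435 → outlier.
27.06 > 26.435 → outlier.
All remaining values lie within [12.475, 26.435].

11.78, 26.53, 27.06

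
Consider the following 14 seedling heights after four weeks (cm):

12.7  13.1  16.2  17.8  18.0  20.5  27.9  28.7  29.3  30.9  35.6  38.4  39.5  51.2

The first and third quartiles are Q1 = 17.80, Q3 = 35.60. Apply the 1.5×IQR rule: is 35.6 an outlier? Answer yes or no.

no

IQR = Q3 − Q1 = 35.60 − 17.80 = 17.80.
Lower fence = Q1 − 1.5·IQR = 17.80 − 26.70 = -8.90.
Upper fence = Q3 + 1.5·IQR = 35.60 + 26.70 = 62.30.
35.6 lies within [-8.90, 62.30].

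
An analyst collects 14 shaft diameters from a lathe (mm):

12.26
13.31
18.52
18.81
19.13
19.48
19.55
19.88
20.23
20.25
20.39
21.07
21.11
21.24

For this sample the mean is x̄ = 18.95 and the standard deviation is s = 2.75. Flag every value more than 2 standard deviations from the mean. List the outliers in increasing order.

Cutoffs at x̄ ± 2s: 18.95 ± 2·2.75 = [13.45, 24.45].
12.26: z = -2.43, |z| > 2 → outlier.
13.31: z = -2.05, |z| > 2 → outlier.
Every other value lies within [13.45, 24.45].

12.26, 13.31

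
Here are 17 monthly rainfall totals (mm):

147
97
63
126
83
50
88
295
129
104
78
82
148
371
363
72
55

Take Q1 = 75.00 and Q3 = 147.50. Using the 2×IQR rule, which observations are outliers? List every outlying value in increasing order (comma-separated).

295, 363, 371

IQR = Q3 − Q1 = 147.50 − 75.00 = 72.50.
Lower fence = Q1 − 2·IQR = 75.00 − 145.00 = -70.00.
Upper fence = Q3 + 2·IQR = 147.50 + 145.00 = 292.50.
295 > 292.50 → outlier.
363 > 292.50 → outlier.
371 > 292.50 → outlier.
All remaining values lie within [-70.00, 292.50].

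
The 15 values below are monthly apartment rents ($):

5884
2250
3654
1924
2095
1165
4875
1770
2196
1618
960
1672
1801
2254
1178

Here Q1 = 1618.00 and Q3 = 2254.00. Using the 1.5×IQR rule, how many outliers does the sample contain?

3

IQR = 636.00; fences at 1618.00 − 954.00 = 664.00 and 2254.00 + 954.00 = 3208.00.
Outside the cutoffs: 3654, 4875, 5884.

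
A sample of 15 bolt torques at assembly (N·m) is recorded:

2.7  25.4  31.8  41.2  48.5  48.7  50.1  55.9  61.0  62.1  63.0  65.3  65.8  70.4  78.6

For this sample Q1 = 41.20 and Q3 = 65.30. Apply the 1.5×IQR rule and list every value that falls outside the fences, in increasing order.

2.7

IQR = Q3 − Q1 = 65.30 − 41.20 = 24.10.
Lower fence = Q1 − 1.5·IQR = 41.20 − 36.15 = 5.05.
Upper fence = Q3 + 1.5·IQR = 65.30 + 36.15 = 101.45.
2.7 < 5.05 → outlier.
All remaining values lie within [5.05, 101.45].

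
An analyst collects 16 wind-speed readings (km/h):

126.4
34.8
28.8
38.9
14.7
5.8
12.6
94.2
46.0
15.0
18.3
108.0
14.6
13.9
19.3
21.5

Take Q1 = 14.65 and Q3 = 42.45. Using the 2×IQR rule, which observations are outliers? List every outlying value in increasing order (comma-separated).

IQR = Q3 − Q1 = 42.45 − 14.65 = 27.80.
Lower fence = Q1 − 2·IQR = 14.65 − 55.60 = -40.95.
Upper fence = Q3 + 2·IQR = 42.45 + 55.60 = 98.05.
108.0 > 98.05 → outlier.
126.4 > 98.05 → outlier.
All remaining values lie within [-40.95, 98.05].

108.0, 126.4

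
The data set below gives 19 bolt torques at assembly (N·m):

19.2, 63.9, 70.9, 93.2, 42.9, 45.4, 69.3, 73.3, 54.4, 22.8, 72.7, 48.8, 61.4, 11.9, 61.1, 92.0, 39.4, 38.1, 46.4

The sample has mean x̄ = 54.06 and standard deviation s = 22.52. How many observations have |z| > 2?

Cutoffs: x̄ ± 2s = [9.02, 99.10].
Every value lies within the cutoffs.

0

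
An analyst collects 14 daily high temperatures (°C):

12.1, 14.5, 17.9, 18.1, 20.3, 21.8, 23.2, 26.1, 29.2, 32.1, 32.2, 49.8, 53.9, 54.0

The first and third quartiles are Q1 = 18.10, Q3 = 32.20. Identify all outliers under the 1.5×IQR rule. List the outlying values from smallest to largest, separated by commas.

53.9, 54.0

IQR = Q3 − Q1 = 32.20 − 18.10 = 14.10.
Lower fence = Q1 − 1.5·IQR = 18.10 − 21.15 = -3.05.
Upper fence = Q3 + 1.5·IQR = 32.20 + 21.15 = 53.35.
53.9 > 53.35 → outlier.
54.0 > 53.35 → outlier.
All remaining values lie within [-3.05, 53.35].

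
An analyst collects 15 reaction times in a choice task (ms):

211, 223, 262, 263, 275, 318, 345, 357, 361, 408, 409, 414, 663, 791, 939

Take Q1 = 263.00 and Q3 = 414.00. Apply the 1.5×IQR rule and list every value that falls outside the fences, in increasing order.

IQR = Q3 − Q1 = 414.00 − 263.00 = 151.00.
Lower fence = Q1 − 1.5·IQR = 263.00 − 226.50 = 36.50.
Upper fence = Q3 + 1.5·IQR = 414.00 + 226.50 = 640.50.
663 > 640.50 → outlier.
791 > 640.50 → outlier.
939 > 640.50 → outlier.
All remaining values lie within [36.50, 640.50].

663, 791, 939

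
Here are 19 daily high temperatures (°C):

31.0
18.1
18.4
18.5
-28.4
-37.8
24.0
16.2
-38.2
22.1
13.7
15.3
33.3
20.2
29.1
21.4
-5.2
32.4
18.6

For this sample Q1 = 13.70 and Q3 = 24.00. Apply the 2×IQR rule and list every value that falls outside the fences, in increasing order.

-38.2, -37.8, -28.4

IQR = Q3 − Q1 = 24.00 − 13.70 = 10.30.
Lower fence = Q1 − 2·IQR = 13.70 − 20.60 = -6.90.
Upper fence = Q3 + 2·IQR = 24.00 + 20.60 = 44.60.
-38.2 < -6.90 → outlier.
-37.8 < -6.90 → outlier.
-28.4 < -6.90 → outlier.
All remaining values lie within [-6.90, 44.60].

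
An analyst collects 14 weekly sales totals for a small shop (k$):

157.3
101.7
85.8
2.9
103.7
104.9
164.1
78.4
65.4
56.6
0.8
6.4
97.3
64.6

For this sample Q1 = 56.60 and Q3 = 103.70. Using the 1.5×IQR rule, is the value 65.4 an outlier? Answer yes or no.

no

IQR = Q3 − Q1 = 103.70 − 56.60 = 47.10.
Lower fence = Q1 − 1.5·IQR = 56.60 − 70.65 = -14.05.
Upper fence = Q3 + 1.5·IQR = 103.70 + 70.65 = 174.35.
65.4 lies within [-14.05, 174.35].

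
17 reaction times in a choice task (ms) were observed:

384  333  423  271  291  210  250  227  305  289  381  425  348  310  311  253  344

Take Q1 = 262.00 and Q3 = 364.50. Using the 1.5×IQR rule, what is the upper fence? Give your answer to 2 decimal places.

IQR = Q3 − Q1 = 364.50 − 262.00 = 102.50.
Lower fence = Q1 − 1.5·IQR = 262.00 − 153.75 = 108.25.
Upper fence = Q3 + 1.5·IQR = 364.50 + 153.75 = 518.25.

518.25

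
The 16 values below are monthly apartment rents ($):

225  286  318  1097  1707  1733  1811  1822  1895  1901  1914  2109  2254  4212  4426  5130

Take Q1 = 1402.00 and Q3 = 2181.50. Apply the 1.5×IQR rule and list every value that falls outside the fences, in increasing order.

IQR = Q3 − Q1 = 2181.50 − 1402.00 = 779.50.
Lower fence = Q1 − 1.5·IQR = 1402.00 − 1169.25 = 232.75.
Upper fence = Q3 + 1.5·IQR = 2181.50 + 1169.25 = 3350.75.
225 < 232.75 → outlier.
4212 > 3350.75 → outlier.
4426 > 3350.75 → outlier.
5130 > 3350.75 → outlier.
All remaining values lie within [232.75, 3350.75].

225, 4212, 4426, 5130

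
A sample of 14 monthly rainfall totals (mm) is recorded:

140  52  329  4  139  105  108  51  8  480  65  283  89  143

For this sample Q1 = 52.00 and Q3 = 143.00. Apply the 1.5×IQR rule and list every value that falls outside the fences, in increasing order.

IQR = Q3 − Q1 = 143.00 − 52.00 = 91.00.
Lower fence = Q1 − 1.5·IQR = 52.00 − 136.50 = -84.50.
Upper fence = Q3 + 1.5·IQR = 143.00 + 136.50 = 279.50.
283 > 279.50 → outlier.
329 > 279.50 → outlier.
480 > 279.50 → outlier.
All remaining values lie within [-84.50, 279.50].

283, 329, 480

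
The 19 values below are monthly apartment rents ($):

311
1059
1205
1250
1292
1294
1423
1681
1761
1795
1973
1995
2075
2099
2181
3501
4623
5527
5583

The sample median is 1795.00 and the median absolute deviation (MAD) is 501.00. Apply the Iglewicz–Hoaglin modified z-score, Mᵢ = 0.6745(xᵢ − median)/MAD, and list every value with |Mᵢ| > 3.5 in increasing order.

4623, 5527, 5583

|Mᵢ| > 3.5 ⇔ |xᵢ − 1795.00| > 3.5·501.00/0.6745 = 2599.70.
So outliers lie outside [-804.70, 4394.70].
4623: M = 3.81 → outlier.
5527: M = 5.02 → outlier.
5583: M = 5.10 → outlier.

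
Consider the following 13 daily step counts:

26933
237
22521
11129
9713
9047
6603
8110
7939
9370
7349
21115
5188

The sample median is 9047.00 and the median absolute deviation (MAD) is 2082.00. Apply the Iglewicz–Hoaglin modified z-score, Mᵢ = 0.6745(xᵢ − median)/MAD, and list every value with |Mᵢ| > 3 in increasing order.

21115, 22521, 26933

|Mᵢ| > 3 ⇔ |xᵢ − 9047.00| > 3·2082.00/0.6745 = 9260.19.
So outliers lie outside [-213.19, 18307.19].
21115: M = 3.91 → outlier.
22521: M = 4.37 → outlier.
26933: M = 5.79 → outlier.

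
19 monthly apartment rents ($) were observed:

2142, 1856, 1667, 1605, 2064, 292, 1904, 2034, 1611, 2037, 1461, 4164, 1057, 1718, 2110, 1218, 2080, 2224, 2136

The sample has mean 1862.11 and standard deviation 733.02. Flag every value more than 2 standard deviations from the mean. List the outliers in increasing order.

292, 4164

Cutoffs at x̄ ± 2s: 1862.11 ± 2·733.02 = [396.07, 3328.15].
292: z = -2.14, |z| > 2 → outlier.
4164: z = 3.14, |z| > 2 → outlier.
Every other value lies within [396.07, 3328.15].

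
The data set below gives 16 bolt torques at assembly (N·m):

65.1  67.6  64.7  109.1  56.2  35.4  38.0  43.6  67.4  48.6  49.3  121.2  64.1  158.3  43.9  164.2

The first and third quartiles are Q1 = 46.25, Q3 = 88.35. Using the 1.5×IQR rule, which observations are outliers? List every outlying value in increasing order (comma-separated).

IQR = Q3 − Q1 = 88.35 − 46.25 = 42.10.
Lower fence = Q1 − 1.5·IQR = 46.25 − 63.15 = -16.90.
Upper fence = Q3 + 1.5·IQR = 88.35 + 63.15 = 151.50.
158.3 > 151.50 → outlier.
164.2 > 151.50 → outlier.
All remaining values lie within [-16.90, 151.50].

158.3, 164.2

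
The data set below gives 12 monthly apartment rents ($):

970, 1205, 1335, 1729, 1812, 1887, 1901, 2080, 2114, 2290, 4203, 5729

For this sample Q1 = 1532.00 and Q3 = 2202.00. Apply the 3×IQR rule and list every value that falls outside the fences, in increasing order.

5729

IQR = Q3 − Q1 = 2202.00 − 1532.00 = 670.00.
Lower fence = Q1 − 3·IQR = 1532.00 − 2010.00 = -478.00.
Upper fence = Q3 + 3·IQR = 2202.00 + 2010.00 = 4212.00.
5729 > 4212.00 → outlier.
All remaining values lie within [-478.00, 4212.00].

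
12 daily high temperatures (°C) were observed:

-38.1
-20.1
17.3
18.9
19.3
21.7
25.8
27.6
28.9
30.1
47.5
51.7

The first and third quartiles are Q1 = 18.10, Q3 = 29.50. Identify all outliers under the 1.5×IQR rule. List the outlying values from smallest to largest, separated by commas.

IQR = Q3 − Q1 = 29.50 − 18.10 = 11.40.
Lower fence = Q1 − 1.5·IQR = 18.10 − 17.10 = 1.00.
Upper fence = Q3 + 1.5·IQR = 29.50 + 17.10 = 46.60.
-38.1 < 1.00 → outlier.
-20.1 < 1.00 → outlier.
47.5 > 46.60 → outlier.
51.7 > 46.60 → outlier.
All remaining values lie within [1.00, 46.60].

-38.1, -20.1, 47.5, 51.7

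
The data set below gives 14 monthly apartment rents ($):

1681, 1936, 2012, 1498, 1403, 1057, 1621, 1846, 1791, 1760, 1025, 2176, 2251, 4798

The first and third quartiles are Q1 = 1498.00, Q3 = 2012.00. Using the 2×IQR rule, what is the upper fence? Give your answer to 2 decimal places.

3040.00

IQR = Q3 − Q1 = 2012.00 − 1498.00 = 514.00.
Lower fence = Q1 − 2·IQR = 1498.00 − 1028.00 = 470.00.
Upper fence = Q3 + 2·IQR = 2012.00 + 1028.00 = 3040.00.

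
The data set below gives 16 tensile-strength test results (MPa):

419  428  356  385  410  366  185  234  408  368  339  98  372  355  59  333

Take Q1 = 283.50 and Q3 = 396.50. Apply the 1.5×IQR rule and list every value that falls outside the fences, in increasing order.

IQR = Q3 − Q1 = 396.50 − 283.50 = 113.00.
Lower fence = Q1 − 1.5·IQR = 283.50 − 169.50 = 114.00.
Upper fence = Q3 + 1.5·IQR = 396.50 + 169.50 = 566.00.
59 < 114.00 → outlier.
98 < 114.00 → outlier.
All remaining values lie within [114.00, 566.00].

59, 98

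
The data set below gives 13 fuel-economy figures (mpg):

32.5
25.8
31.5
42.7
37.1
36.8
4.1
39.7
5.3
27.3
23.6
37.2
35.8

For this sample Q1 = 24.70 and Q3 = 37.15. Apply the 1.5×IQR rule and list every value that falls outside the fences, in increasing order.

IQR = Q3 − Q1 = 37.15 − 24.70 = 12.45.
Lower fence = Q1 − 1.5·IQR = 24.70 − 18.675 = 6.025.
Upper fence = Q3 + 1.5·IQR = 37.15 + 18.675 = 55.825.
4.1 < 6.025 → outlier.
5.3 < 6.025 → outlier.
All remaining values lie within [6.025, 55.825].

4.1, 5.3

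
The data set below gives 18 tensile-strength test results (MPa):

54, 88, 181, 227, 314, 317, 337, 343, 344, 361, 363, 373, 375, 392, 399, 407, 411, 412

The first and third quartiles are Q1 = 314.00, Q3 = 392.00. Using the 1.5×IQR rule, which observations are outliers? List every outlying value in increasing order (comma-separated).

IQR = Q3 − Q1 = 392.00 − 314.00 = 78.00.
Lower fence = Q1 − 1.5·IQR = 314.00 − 117.00 = 197.00.
Upper fence = Q3 + 1.5·IQR = 392.00 + 117.00 = 509.00.
54 < 197.00 → outlier.
88 < 197.00 → outlier.
181 < 197.00 → outlier.
All remaining values lie within [197.00, 509.00].

54, 88, 181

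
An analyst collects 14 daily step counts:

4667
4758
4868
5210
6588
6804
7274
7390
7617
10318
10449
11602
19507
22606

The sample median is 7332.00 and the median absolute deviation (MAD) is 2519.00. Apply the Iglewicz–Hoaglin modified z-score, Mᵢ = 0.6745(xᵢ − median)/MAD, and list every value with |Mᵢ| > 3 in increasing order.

|Mᵢ| > 3 ⇔ |xᵢ − 7332.00| > 3·2519.00/0.6745 = 11203.85.
So outliers lie outside [-3871.85, 18535.85].
19507: M = 3.26 → outlier.
22606: M = 4.09 → outlier.

19507, 22606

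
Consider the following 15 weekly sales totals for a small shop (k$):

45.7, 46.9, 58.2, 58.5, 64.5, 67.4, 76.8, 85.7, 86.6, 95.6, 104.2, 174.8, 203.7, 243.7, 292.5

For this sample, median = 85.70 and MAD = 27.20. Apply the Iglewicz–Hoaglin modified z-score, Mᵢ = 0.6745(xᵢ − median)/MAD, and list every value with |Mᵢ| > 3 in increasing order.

243.7, 292.5

|Mᵢ| > 3 ⇔ |xᵢ − 85.70| > 3·27.20/0.6745 = 120.98.
So outliers lie outside [-35.28, 206.68].
243.7: M = 3.92 → outlier.
292.5: M = 5.13 → outlier.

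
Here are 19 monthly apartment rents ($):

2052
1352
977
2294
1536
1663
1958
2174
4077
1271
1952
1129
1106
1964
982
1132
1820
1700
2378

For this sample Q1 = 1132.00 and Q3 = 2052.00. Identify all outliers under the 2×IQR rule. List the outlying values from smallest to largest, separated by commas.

4077

IQR = Q3 − Q1 = 2052.00 − 1132.00 = 920.00.
Lower fence = Q1 − 2·IQR = 1132.00 − 1840.00 = -708.00.
Upper fence = Q3 + 2·IQR = 2052.00 + 1840.00 = 3892.00.
4077 > 3892.00 → outlier.
All remaining values lie within [-708.00, 3892.00].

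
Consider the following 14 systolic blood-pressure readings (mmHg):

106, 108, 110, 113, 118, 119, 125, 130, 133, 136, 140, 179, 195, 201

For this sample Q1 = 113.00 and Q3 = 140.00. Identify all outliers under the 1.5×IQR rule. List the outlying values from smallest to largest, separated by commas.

IQR = Q3 − Q1 = 140.00 − 113.00 = 27.00.
Lower fence = Q1 − 1.5·IQR = 113.00 − 40.50 = 72.50.
Upper fence = Q3 + 1.5·IQR = 140.00 + 40.50 = 180.50.
195 > 180.50 → outlier.
201 > 180.50 → outlier.
All remaining values lie within [72.50, 180.50].

195, 201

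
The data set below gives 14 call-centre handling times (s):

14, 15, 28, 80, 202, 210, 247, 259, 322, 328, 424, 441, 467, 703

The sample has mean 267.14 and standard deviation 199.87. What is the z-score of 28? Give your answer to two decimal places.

z = (28 − 267.14) / 199.87 = -1.20.

-1.20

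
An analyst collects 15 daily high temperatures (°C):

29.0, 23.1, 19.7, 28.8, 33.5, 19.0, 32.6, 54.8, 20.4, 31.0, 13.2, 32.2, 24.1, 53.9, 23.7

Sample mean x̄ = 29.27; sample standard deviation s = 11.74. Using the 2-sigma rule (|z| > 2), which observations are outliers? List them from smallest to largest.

53.9, 54.8

Cutoffs at x̄ ± 2s: 29.27 ± 2·11.74 = [5.79, 52.75].
53.9: z = 2.10, |z| > 2 → outlier.
54.8: z = 2.17, |z| > 2 → outlier.
Every other value lies within [5.79, 52.75].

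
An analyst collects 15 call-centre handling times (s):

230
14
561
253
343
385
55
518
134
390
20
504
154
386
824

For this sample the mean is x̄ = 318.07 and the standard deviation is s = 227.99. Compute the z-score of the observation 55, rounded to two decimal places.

z = (55 − 318.07) / 227.99 = -1.15.

-1.15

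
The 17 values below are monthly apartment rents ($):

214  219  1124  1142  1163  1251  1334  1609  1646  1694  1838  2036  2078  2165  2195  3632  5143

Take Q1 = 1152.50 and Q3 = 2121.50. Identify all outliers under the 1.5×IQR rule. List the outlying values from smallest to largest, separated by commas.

IQR = Q3 − Q1 = 2121.50 − 1152.50 = 969.00.
Lower fence = Q1 − 1.5·IQR = 1152.50 − 1453.50 = -301.00.
Upper fence = Q3 + 1.5·IQR = 2121.50 + 1453.50 = 3575.00.
3632 > 3575.00 → outlier.
5143 > 3575.00 → outlier.
All remaining values lie within [-301.00, 3575.00].

3632, 5143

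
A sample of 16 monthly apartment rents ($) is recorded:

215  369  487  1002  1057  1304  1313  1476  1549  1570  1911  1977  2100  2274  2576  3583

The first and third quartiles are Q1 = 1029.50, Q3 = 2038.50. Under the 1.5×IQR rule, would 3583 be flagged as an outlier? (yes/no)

IQR = Q3 − Q1 = 2038.50 − 1029.50 = 1009.00.
Lower fence = Q1 − 1.5·IQR = 1029.50 − 1513.50 = -484.00.
Upper fence = Q3 + 1.5·IQR = 2038.50 + 1513.50 = 3552.00.
3583 lies above the upper fence.

yes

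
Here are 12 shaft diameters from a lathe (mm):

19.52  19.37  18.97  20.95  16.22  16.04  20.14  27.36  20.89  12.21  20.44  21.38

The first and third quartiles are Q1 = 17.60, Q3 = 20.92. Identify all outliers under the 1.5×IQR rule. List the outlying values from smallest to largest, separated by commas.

12.21, 27.36

IQR = Q3 − Q1 = 20.92 − 17.60 = 3.32.
Lower fence = Q1 − 1.5·IQR = 17.60 − 4.98 = 12.62.
Upper fence = Q3 + 1.5·IQR = 20.92 + 4.98 = 25.90.
12.21 < 12.62 → outlier.
27.36 > 25.90 → outlier.
All remaining values lie within [12.62, 25.90].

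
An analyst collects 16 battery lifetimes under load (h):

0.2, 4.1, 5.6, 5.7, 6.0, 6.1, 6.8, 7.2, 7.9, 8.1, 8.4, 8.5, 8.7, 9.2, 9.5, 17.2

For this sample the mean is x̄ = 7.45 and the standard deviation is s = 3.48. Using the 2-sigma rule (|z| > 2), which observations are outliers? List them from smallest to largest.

Cutoffs at x̄ ± 2s: 7.45 ± 2·3.48 = [0.49, 14.41].
0.2: z = -2.08, |z| > 2 → outlier.
17.2: z = 2.80, |z| > 2 → outlier.
Every other value lies within [0.49, 14.41].

0.2, 17.2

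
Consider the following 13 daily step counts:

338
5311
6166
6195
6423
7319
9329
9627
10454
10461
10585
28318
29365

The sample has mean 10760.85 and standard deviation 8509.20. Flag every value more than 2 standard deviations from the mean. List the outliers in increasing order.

28318, 29365

Cutoffs at x̄ ± 2s: 10760.85 ± 2·8509.20 = [-6257.55, 27779.25].
28318: z = 2.06, |z| > 2 → outlier.
29365: z = 2.19, |z| > 2 → outlier.
Every other value lies within [-6257.55, 27779.25].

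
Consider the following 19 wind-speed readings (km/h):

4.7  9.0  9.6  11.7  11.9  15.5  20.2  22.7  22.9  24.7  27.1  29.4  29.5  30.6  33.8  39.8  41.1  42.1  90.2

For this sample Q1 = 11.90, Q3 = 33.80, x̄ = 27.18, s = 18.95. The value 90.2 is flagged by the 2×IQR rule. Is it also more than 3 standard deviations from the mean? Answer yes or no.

z = (90.2 − 27.18) / 18.95 = 3.33.
|z| = 3.33 > 3.

yes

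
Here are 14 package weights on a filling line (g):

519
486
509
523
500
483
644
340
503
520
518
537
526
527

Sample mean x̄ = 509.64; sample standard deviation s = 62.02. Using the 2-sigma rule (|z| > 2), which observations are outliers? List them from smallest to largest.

340, 644

Cutoffs at x̄ ± 2s: 509.64 ± 2·62.02 = [385.60, 633.68].
340: z = -2.74, |z| > 2 → outlier.
644: z = 2.17, |z| > 2 → outlier.
Every other value lies within [385.60, 633.68].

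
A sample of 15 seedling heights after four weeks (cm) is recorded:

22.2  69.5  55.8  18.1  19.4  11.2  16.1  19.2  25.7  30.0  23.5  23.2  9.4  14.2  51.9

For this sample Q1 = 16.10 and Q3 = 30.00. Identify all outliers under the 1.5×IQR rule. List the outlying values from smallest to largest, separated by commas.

IQR = Q3 − Q1 = 30.00 − 16.10 = 13.90.
Lower fence = Q1 − 1.5·IQR = 16.10 − 20.85 = -4.75.
Upper fence = Q3 + 1.5·IQR = 30.00 + 20.85 = 50.85.
51.9 > 50.85 → outlier.
55.8 > 50.85 → outlier.
69.5 > 50.85 → outlier.
All remaining values lie within [-4.75, 50.85].

51.9, 55.8, 69.5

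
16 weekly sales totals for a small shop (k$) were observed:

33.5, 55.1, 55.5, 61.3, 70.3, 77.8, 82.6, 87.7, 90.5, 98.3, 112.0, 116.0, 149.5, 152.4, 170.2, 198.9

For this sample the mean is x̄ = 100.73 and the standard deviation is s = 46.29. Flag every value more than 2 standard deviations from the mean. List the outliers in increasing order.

198.9

Cutoffs at x̄ ± 2s: 100.73 ± 2·46.29 = [8.15, 193.31].
198.9: z = 2.12, |z| > 2 → outlier.
Every other value lies within [8.15, 193.31].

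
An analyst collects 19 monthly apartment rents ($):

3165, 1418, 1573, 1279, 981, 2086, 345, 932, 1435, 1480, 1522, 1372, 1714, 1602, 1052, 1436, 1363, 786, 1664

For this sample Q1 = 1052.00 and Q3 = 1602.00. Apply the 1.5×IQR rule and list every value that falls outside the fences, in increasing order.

3165

IQR = Q3 − Q1 = 1602.00 − 1052.00 = 550.00.
Lower fence = Q1 − 1.5·IQR = 1052.00 − 825.00 = 227.00.
Upper fence = Q3 + 1.5·IQR = 1602.00 + 825.00 = 2427.00.
3165 > 2427.00 → outlier.
All remaining values lie within [227.00, 2427.00].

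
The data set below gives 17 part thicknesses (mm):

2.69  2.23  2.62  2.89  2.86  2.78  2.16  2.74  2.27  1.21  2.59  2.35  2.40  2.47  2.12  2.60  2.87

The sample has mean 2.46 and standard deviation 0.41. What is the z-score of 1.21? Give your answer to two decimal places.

z = (1.21 − 2.46) / 0.41 = -3.05.

-3.05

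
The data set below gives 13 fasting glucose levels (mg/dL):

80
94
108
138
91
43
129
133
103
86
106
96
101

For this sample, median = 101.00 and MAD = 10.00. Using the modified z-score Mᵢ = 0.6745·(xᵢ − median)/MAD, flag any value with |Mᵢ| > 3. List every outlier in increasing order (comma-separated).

43

|Mᵢ| > 3 ⇔ |xᵢ − 101.00| > 3·10.00/0.6745 = 44.48.
So outliers lie outside [56.52, 145.48].
43: M = -3.91 → outlier.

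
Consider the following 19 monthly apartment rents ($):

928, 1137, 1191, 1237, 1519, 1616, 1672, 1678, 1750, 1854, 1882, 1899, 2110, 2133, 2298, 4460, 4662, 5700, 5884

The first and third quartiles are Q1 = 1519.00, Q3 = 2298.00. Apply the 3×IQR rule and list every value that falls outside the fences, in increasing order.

IQR = Q3 − Q1 = 2298.00 − 1519.00 = 779.00.
Lower fence = Q1 − 3·IQR = 1519.00 − 2337.00 = -818.00.
Upper fence = Q3 + 3·IQR = 2298.00 + 2337.00 = 4635.00.
4662 > 4635.00 → outlier.
5700 > 4635.00 → outlier.
5884 > 4635.00 → outlier.
All remaining values lie within [-818.00, 4635.00].

4662, 5700, 5884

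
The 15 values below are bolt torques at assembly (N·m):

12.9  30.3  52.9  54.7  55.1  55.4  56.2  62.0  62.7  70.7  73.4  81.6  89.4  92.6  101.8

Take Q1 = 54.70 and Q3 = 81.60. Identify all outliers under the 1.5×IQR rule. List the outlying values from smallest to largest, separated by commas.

12.9

IQR = Q3 − Q1 = 81.60 − 54.70 = 26.90.
Lower fence = Q1 − 1.5·IQR = 54.70 − 40.35 = 14.35.
Upper fence = Q3 + 1.5·IQR = 81.60 + 40.35 = 121.95.
12.9 < 14.35 → outlier.
All remaining values lie within [14.35, 121.95].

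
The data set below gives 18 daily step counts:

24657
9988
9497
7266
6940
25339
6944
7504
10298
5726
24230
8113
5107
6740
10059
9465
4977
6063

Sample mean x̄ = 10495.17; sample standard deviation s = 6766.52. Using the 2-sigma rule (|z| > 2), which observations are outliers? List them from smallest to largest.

24230, 24657, 25339

Cutoffs at x̄ ± 2s: 10495.17 ± 2·6766.52 = [-3037.87, 24028.21].
24230: z = 2.03, |z| > 2 → outlier.
24657: z = 2.09, |z| > 2 → outlier.
25339: z = 2.19, |z| > 2 → outlier.
Every other value lies within [-3037.87, 24028.21].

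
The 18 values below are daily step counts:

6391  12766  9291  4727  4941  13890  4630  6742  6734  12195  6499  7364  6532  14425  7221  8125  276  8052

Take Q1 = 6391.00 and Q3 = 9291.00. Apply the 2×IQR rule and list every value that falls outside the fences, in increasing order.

IQR = Q3 − Q1 = 9291.00 − 6391.00 = 2900.00.
Lower fence = Q1 − 2·IQR = 6391.00 − 5800.00 = 591.00.
Upper fence = Q3 + 2·IQR = 9291.00 + 5800.00 = 15091.00.
276 < 591.00 → outlier.
All remaining values lie within [591.00, 15091.00].

276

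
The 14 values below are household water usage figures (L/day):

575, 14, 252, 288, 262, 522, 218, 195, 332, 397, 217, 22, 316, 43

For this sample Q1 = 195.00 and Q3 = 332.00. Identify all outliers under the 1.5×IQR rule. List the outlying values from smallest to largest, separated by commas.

575

IQR = Q3 − Q1 = 332.00 − 195.00 = 137.00.
Lower fence = Q1 − 1.5·IQR = 195.00 − 205.50 = -10.50.
Upper fence = Q3 + 1.5·IQR = 332.00 + 205.50 = 537.50.
575 > 537.50 → outlier.
All remaining values lie within [-10.50, 537.50].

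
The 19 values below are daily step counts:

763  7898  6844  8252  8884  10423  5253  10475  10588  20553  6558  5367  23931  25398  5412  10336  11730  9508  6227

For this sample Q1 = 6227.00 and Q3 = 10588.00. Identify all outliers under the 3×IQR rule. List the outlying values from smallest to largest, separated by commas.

23931, 25398

IQR = Q3 − Q1 = 10588.00 − 6227.00 = 4361.00.
Lower fence = Q1 − 3·IQR = 6227.00 − 13083.00 = -6856.00.
Upper fence = Q3 + 3·IQR = 10588.00 + 13083.00 = 23671.00.
23931 > 23671.00 → outlier.
25398 > 23671.00 → outlier.
All remaining values lie within [-6856.00, 23671.00].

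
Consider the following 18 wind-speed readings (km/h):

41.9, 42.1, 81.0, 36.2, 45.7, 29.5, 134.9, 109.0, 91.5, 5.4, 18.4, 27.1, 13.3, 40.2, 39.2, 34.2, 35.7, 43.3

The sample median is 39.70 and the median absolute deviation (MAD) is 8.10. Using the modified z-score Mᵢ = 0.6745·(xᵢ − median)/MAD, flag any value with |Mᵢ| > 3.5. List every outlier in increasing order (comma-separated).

91.5, 109.0, 134.9

|Mᵢ| > 3.5 ⇔ |xᵢ − 39.70| > 3.5·8.10/0.6745 = 42.03.
So outliers lie outside [-2.33, 81.73].
91.5: M = 4.31 → outlier.
109.0: M = 5.77 → outlier.
134.9: M = 7.93 → outlier.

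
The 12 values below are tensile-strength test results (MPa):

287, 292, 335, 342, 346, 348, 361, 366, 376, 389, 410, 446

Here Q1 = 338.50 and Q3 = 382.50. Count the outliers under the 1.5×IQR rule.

0

IQR = 44.00; fences at 338.50 − 66.00 = 272.50 and 382.50 + 66.00 = 448.50.
Every value lies within the cutoffs.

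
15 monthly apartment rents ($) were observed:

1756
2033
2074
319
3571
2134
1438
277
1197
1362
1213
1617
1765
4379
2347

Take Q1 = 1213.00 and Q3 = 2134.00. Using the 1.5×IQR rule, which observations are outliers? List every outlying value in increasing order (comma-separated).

3571, 4379

IQR = Q3 − Q1 = 2134.00 − 1213.00 = 921.00.
Lower fence = Q1 − 1.5·IQR = 1213.00 − 1381.50 = -168.50.
Upper fence = Q3 + 1.5·IQR = 2134.00 + 1381.50 = 3515.50.
3571 > 3515.50 → outlier.
4379 > 3515.50 → outlier.
All remaining values lie within [-168.50, 3515.50].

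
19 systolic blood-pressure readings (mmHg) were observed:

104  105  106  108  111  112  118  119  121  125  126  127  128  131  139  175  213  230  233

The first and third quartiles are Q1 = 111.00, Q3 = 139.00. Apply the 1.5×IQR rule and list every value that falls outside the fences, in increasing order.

IQR = Q3 − Q1 = 139.00 − 111.00 = 28.00.
Lower fence = Q1 − 1.5·IQR = 111.00 − 42.00 = 69.00.
Upper fence = Q3 + 1.5·IQR = 139.00 + 42.00 = 181.00.
213 > 181.00 → outlier.
230 > 181.00 → outlier.
233 > 181.00 → outlier.
All remaining values lie within [69.00, 181.00].

213, 230, 233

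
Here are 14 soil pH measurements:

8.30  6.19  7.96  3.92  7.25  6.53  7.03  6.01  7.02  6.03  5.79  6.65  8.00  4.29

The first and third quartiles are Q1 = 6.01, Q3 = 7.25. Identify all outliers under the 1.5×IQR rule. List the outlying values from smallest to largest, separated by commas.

3.92

IQR = Q3 − Q1 = 7.25 − 6.01 = 1.24.
Lower fence = Q1 − 1.5·IQR = 6.01 − 1.86 = 4.15.
Upper fence = Q3 + 1.5·IQR = 7.25 + 1.86 = 9.11.
3.92 < 4.15 → outlier.
All remaining values lie within [4.15, 9.11].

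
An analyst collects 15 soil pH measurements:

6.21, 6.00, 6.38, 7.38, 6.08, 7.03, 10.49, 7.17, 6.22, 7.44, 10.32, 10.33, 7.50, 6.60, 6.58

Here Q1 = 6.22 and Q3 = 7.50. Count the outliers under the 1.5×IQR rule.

3

IQR = 1.28; fences at 6.22 − 1.92 = 4.30 and 7.50 + 1.92 = 9.42.
Outside the cutoffs: 10.32, 10.33, 10.49.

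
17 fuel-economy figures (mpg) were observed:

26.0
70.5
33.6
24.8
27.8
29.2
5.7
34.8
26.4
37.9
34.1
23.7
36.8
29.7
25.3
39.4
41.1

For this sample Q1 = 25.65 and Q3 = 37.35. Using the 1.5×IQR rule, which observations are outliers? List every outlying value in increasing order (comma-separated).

IQR = Q3 − Q1 = 37.35 − 25.65 = 11.70.
Lower fence = Q1 − 1.5·IQR = 25.65 − 17.55 = 8.10.
Upper fence = Q3 + 1.5·IQR = 37.35 + 17.55 = 54.90.
5.7 < 8.10 → outlier.
70.5 > 54.90 → outlier.
All remaining values lie within [8.10, 54.90].

5.7, 70.5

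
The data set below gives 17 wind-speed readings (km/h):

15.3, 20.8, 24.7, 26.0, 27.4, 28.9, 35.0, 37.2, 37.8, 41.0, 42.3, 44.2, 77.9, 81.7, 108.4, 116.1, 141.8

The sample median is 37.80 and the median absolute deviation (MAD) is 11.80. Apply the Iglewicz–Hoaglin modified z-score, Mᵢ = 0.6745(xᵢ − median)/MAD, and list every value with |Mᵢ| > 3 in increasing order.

108.4, 116.1, 141.8

|Mᵢ| > 3 ⇔ |xᵢ − 37.80| > 3·11.80/0.6745 = 52.48.
So outliers lie outside [-14.68, 90.28].
108.4: M = 4.04 → outlier.
116.1: M = 4.48 → outlier.
141.8: M = 5.94 → outlier.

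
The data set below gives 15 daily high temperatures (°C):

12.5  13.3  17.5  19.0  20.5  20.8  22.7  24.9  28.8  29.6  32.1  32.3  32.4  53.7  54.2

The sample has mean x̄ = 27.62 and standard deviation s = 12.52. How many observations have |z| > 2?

Cutoffs: x̄ ± 2s = [2.58, 52.66].
Outside the cutoffs: 53.7, 54.2.

2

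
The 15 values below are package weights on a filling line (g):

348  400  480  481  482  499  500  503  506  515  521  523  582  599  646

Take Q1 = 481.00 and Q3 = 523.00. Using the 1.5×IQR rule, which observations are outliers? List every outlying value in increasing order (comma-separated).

348, 400, 599, 646

IQR = Q3 − Q1 = 523.00 − 481.00 = 42.00.
Lower fence = Q1 − 1.5·IQR = 481.00 − 63.00 = 418.00.
Upper fence = Q3 + 1.5·IQR = 523.00 + 63.00 = 586.00.
348 < 418.00 → outlier.
400 < 418.00 → outlier.
599 > 586.00 → outlier.
646 > 586.00 → outlier.
All remaining values lie within [418.00, 586.00].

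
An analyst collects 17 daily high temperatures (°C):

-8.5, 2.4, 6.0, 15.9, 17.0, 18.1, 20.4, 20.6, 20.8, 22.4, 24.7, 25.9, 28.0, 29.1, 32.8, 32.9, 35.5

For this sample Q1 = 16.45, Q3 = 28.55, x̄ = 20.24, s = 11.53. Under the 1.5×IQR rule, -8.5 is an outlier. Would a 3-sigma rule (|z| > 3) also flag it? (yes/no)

no

z = (-8.5 − 20.24) / 11.53 = -2.49.
|z| = 2.49 ≤ 3.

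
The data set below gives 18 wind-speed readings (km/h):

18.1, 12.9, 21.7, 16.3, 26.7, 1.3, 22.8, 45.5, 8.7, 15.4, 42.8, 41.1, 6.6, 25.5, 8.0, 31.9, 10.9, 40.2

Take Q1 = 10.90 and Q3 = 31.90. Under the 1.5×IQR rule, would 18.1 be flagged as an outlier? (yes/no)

no

IQR = Q3 − Q1 = 31.90 − 10.90 = 21.00.
Lower fence = Q1 − 1.5·IQR = 10.90 − 31.50 = -20.60.
Upper fence = Q3 + 1.5·IQR = 31.90 + 31.50 = 63.40.
18.1 lies within [-20.60, 63.40].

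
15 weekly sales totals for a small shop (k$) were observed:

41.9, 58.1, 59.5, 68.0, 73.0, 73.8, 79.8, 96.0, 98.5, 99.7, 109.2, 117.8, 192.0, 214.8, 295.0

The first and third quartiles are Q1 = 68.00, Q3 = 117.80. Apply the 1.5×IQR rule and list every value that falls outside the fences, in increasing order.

214.8, 295.0

IQR = Q3 − Q1 = 117.80 − 68.00 = 49.80.
Lower fence = Q1 − 1.5·IQR = 68.00 − 74.70 = -6.70.
Upper fence = Q3 + 1.5·IQR = 117.80 + 74.70 = 192.50.
214.8 > 192.50 → outlier.
295.0 > 192.50 → outlier.
All remaining values lie within [-6.70, 192.50].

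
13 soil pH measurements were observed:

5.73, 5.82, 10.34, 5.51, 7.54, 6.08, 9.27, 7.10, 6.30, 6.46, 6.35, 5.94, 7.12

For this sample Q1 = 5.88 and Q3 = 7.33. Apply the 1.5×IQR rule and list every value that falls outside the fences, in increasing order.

10.34

IQR = Q3 − Q1 = 7.33 − 5.88 = 1.45.
Lower fence = Q1 − 1.5·IQR = 5.88 − 2.175 = 3.705.
Upper fence = Q3 + 1.5·IQR = 7.33 + 2.175 = 9.505.
10.34 > 9.505 → outlier.
All remaining values lie within [3.705, 9.505].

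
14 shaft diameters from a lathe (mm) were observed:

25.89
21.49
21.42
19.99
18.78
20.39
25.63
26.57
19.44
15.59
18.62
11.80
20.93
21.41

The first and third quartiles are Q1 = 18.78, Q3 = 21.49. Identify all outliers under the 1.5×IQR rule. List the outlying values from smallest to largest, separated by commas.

IQR = Q3 − Q1 = 21.49 − 18.78 = 2.71.
Lower fence = Q1 − 1.5·IQR = 18.78 − 4.065 = 14.715.
Upper fence = Q3 + 1.5·IQR = 21.49 + 4.065 = 25.555.
11.80 < 14.715 → outlier.
25.63 > 25.555 → outlier.
25.89 > 25.555 → outlier.
26.57 > 25.555 → outlier.
All remaining values lie within [14.715, 25.555].

11.80, 25.63, 25.89, 26.57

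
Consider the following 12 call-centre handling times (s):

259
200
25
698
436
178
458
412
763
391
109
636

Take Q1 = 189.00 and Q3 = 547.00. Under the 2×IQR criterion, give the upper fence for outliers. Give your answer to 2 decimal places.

1263.00

IQR = Q3 − Q1 = 547.00 − 189.00 = 358.00.
Lower fence = Q1 − 2·IQR = 189.00 − 716.00 = -527.00.
Upper fence = Q3 + 2·IQR = 547.00 + 716.00 = 1263.00.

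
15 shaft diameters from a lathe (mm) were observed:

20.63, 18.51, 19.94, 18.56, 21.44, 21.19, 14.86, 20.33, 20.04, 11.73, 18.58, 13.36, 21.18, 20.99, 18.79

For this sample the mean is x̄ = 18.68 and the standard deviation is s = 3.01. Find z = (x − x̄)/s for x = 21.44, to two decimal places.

0.92

z = (21.44 − 18.68) / 3.01 = 0.92.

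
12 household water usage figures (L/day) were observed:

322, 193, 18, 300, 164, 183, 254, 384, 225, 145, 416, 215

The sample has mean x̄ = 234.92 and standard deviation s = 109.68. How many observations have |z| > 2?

Cutoffs: x̄ ± 2s = [15.56, 454.28].
Every value lies within the cutoffs.

0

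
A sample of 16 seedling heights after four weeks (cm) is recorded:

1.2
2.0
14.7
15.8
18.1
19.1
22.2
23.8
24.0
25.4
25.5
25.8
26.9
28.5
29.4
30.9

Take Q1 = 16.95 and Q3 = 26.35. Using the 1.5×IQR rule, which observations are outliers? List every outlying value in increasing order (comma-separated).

1.2, 2.0

IQR = Q3 − Q1 = 26.35 − 16.95 = 9.40.
Lower fence = Q1 − 1.5·IQR = 16.95 − 14.10 = 2.85.
Upper fence = Q3 + 1.5·IQR = 26.35 + 14.10 = 40.45.
1.2 < 2.85 → outlier.
2.0 < 2.85 → outlier.
All remaining values lie within [2.85, 40.45].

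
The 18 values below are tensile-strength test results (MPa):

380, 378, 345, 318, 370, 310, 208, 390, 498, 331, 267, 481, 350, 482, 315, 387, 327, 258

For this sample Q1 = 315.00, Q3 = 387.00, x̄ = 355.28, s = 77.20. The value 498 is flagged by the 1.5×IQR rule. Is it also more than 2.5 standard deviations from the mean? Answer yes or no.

no

z = (498 − 355.28) / 77.20 = 1.85.
|z| = 1.85 ≤ 2.5.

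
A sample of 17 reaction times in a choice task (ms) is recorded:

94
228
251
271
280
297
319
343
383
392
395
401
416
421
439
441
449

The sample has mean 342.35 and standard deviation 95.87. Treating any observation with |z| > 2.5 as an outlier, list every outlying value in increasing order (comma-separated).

94

Cutoffs at x̄ ± 2.5s: 342.35 ± 2.5·95.87 = [102.675, 582.025].
94: z = -2.59, |z| > 2.5 → outlier.
Every other value lies within [102.675, 582.025].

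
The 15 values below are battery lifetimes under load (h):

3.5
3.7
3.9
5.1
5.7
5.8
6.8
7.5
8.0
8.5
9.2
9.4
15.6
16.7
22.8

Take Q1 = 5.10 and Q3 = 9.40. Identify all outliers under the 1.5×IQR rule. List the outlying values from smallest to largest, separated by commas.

IQR = Q3 − Q1 = 9.40 − 5.10 = 4.30.
Lower fence = Q1 − 1.5·IQR = 5.10 − 6.45 = -1.35.
Upper fence = Q3 + 1.5·IQR = 9.40 + 6.45 = 15.85.
16.7 > 15.85 → outlier.
22.8 > 15.85 → outlier.
All remaining values lie within [-1.35, 15.85].

16.7, 22.8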